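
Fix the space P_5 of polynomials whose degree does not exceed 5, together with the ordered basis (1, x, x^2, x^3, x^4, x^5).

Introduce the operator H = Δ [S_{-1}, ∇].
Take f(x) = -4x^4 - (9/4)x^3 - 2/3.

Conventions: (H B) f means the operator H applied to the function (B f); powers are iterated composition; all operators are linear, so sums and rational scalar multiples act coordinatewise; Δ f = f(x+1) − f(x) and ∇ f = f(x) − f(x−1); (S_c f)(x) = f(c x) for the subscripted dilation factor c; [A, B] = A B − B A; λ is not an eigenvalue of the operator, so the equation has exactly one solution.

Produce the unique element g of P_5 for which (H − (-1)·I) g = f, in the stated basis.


write g with unknown coordinates in the stated basis and equate coefficients in (H − (-1)·I) g = f
solving from the highest basis element down gives g = -4x^4 - (9/4)x^3 - 96x^2 - 69x - 2611/6
check: H g = 96x^2 + 69x + 869/2
so H g − (-1)·g = -4x^4 - (9/4)x^3 - 2/3 = f ✓

the result is g(x) = -4x^4 - (9/4)x^3 - 96x^2 - 69x - 2611/6


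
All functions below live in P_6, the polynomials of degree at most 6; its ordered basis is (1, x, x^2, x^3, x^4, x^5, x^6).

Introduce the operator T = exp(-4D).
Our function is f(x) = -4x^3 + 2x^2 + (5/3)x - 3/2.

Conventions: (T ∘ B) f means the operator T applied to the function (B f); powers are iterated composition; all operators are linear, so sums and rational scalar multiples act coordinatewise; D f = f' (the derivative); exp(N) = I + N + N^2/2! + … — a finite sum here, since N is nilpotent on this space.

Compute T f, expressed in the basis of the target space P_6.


order-1 term: 48x^2 - 16x - 20/3
order-2 term: -192x + 32
order-3 term: 256
the series for exp(-4D) f terminates at order 3
exp(-4D) f = -4x^3 + 50x^2 - (619/3)x + 1679/6

the result is g(x) = -4x^3 + 50x^2 - (619/3)x + 1679/6


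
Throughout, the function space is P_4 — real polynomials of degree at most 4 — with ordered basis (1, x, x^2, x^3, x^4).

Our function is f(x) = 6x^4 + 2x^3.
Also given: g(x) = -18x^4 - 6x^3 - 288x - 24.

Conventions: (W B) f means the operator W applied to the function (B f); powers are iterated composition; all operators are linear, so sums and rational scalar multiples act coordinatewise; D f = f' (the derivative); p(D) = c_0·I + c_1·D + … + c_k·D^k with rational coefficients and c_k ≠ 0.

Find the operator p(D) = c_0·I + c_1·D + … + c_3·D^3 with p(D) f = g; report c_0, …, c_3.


D^0 f = 6x^4 + 2x^3
D^1 f = 24x^3 + 6x^2
D^2 f = 72x^2 + 12x
D^3 f = 144x + 12
matching coefficients of g against c_0 f + c_1 Df + … from the top degree down determines the c_i
solution: c_0 = -3, c_1 = 0, c_2 = 0, c_3 = -2

c_0 = -3, c_1 = 0, c_2 = 0, c_3 = -2


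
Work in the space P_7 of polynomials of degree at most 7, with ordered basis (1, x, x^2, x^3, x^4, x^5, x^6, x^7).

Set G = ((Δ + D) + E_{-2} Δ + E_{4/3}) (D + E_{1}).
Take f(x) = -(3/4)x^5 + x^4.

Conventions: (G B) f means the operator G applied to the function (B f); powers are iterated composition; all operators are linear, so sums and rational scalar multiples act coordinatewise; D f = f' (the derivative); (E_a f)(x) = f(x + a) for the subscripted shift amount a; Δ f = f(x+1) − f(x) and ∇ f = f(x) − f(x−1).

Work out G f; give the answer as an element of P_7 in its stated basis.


g(x) = -(3/4)x^5 - (91/4)x^4 - (221/2)x^3 - (577/9)x^2 - (26143/108)x + 1354/27

D f = -(15/4)x^4 + 4x^3
E_{1} f = -(3/4)x^5 - (11/4)x^4 - (7/2)x^3 - (3/2)x^2 + (1/4)x + 1/4
(D + E_{1}) f = -(3/4)x^5 - (13/2)x^4 + (1/2)x^3 - (3/2)x^2 + (1/4)x + 1/4
Δ (D + E_{1}) f = -(15/4)x^4 - (67/2)x^3 - 45x^2 - (125/4)x - 8
D (D + E_{1}) f = -(15/4)x^4 - 26x^3 + (3/2)x^2 - 3x + 1/4
(Δ + D) (D + E_{1}) f = -(15/2)x^4 - (119/2)x^3 - (87/2)x^2 - (137/4)x - 31/4
Δ (D + E_{1}) f = -(15/4)x^4 - (67/2)x^3 - 45x^2 - (125/4)x - 8
E_{-2} Δ (D + E_{1}) f = -(15/4)x^4 - (7/2)x^3 + 66x^2 - (533/4)x + 165/2
E_{4/3} (D + E_{1}) f = -(3/4)x^5 - (23/2)x^4 - (95/2)x^3 - (1559/18)x^2 - (8053/108)x - 2657/108
((Δ + D) + E_{-2} Δ + E_{4/3}) (D + E_{1}) f = -(3/4)x^5 - (91/4)x^4 - (221/2)x^3 - (577/9)x^2 - (26143/108)x + 1354/27


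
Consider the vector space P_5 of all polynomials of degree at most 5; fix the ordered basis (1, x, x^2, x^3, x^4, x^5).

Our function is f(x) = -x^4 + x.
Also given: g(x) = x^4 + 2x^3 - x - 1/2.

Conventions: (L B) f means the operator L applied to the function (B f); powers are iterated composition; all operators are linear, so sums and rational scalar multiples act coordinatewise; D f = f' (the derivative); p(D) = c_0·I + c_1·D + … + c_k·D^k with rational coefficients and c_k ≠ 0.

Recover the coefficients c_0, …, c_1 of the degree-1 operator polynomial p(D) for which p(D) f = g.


p(D) = -I − (1/2)·D, i.e. c_0 = -1, c_1 = -1/2

D^0 f = -x^4 + x
D^1 f = -4x^3 + 1
matching coefficients of g against c_0 f + c_1 Df + … from the top degree down determines the c_i
solution: c_0 = -1, c_1 = -1/2


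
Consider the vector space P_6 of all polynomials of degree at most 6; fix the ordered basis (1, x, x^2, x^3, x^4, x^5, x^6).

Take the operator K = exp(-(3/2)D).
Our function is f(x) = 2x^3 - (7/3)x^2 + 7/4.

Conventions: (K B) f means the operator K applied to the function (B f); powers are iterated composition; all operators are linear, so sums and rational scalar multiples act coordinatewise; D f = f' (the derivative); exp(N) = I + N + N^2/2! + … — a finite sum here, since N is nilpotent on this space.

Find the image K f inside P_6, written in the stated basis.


g(x) = 2x^3 - (34/3)x^2 + (41/2)x - 41/4

order-1 term: -9x^2 + 7x
order-2 term: (27/2)x - 21/4
order-3 term: -27/4
the series for exp(-(3/2)D) f terminates at order 3
exp(-(3/2)D) f = 2x^3 - (34/3)x^2 + (41/2)x - 41/4


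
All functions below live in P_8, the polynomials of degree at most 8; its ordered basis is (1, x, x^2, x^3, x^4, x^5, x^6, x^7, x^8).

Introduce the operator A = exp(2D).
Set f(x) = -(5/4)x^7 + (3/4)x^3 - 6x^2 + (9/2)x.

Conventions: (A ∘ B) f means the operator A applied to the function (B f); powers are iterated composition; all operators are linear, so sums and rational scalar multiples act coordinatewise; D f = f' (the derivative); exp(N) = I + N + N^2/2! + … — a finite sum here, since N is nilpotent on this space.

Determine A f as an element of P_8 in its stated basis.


the result is g(x) = -(5/4)x^7 - (35/2)x^6 - 105x^5 - 350x^4 - (2797/4)x^3 - (1683/2)x^2 - (1141/2)x - 169

order-1 term: -(35/2)x^6 + (9/2)x^2 - 24x + 9
order-2 term: -105x^5 + 9x - 24
order-3 term: -350x^4 + 6
order-4 term: -700x^3
order-5 term: -840x^2
order-6 term: -560x
order-7 term: -160
the series for exp(2D) f terminates at order 7
exp(2D) f = -(5/4)x^7 - (35/2)x^6 - 105x^5 - 350x^4 - (2797/4)x^3 - (1683/2)x^2 - (1141/2)x - 169


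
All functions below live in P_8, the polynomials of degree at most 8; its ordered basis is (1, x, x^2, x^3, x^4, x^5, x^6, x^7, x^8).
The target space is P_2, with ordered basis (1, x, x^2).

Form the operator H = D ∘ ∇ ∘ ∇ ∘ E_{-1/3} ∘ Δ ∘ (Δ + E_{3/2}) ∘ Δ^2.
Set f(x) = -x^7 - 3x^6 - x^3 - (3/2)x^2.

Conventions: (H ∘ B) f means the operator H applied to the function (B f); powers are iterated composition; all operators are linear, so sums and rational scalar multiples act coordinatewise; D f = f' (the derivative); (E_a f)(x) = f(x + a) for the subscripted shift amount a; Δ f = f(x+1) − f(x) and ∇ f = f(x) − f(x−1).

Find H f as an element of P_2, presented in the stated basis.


Δ f = -7x^6 - 39x^5 - 80x^4 - 95x^3 - 69x^2 - 31x - 13/2
Δ Δ f = -42x^5 - 300x^4 - 850x^3 - 1260x^2 - 980x - 321
Δ Δ^2 f = -210x^4 - 1620x^3 - 4770x^2 - 6480x - 3432
E_{3/2} Δ^2 f = -42x^5 - 615x^4 - 3595x^3 - (21105/2)x^2 - (124885/8)x - 149319/16
(Δ + E_{3/2}) Δ^2 f = -42x^5 - 825x^4 - 5215x^3 - (30645/2)x^2 - (176725/8)x - 204231/16
Δ (Δ + E_{3/2}) Δ^2 f = -210x^4 - 3720x^3 - 21015x^2 - 49800x - 347961/8
E_{-1/3} Δ (Δ + E_{3/2}) Δ^2 f = -210x^4 - 3440x^3 - 17435x^2 - (332990/9)x - 6284507/216
∇ (E_{-1/3} ∘ Δ) (Δ + E_{3/2}) Δ^2 f = -840x^3 - 9060x^2 - 25390x - 205145/9
∇ ∇ (E_{-1/3} ∘ Δ) (Δ + E_{3/2}) Δ^2 f = -2520x^2 - 15600x - 17170
D ∇ ∇ (E_{-1/3} ∘ Δ) (Δ + E_{3/2}) Δ^2 f = -5040x - 15600

the result is g(x) = -5040x - 15600


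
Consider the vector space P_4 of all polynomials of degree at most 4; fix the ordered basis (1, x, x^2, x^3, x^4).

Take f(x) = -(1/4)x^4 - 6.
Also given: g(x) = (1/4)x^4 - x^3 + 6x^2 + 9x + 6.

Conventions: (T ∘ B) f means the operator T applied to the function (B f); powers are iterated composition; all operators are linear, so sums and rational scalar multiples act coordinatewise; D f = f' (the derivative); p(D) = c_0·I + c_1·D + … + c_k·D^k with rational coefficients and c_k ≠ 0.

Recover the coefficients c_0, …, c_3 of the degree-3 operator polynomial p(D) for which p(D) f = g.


D^0 f = -(1/4)x^4 - 6
D^1 f = -x^3
D^2 f = -3x^2
D^3 f = -6x
matching coefficients of g against c_0 f + c_1 Df + … from the top degree down determines the c_i
solution: c_0 = -1, c_1 = 1, c_2 = -2, c_3 = -3/2

p(D) = -I + D − 2·D^2 − (3/2)·D^3, i.e. c_0 = -1, c_1 = 1, c_2 = -2, c_3 = -3/2


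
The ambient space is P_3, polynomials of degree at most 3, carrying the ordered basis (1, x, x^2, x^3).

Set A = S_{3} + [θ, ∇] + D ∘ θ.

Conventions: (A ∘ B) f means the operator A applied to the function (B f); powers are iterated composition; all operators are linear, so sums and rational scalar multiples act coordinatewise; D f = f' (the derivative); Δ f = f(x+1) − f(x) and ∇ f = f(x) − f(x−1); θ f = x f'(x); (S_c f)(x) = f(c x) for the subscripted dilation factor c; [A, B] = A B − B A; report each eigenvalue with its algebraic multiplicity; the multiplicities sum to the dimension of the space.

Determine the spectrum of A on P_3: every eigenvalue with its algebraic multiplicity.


image of 1: 1
image of x: 3x
image of x^2: 9x^2 + 2x + 2
image of x^3: 27x^3 + 6x^2 + 6x - 3
the matrix is upper triangular; its diagonal is (1, 3, 9, 27)
for a triangular matrix the eigenvalues are the diagonal entries, with algebraic multiplicity their repetition count

λ = 1 (multiplicity 1), λ = 3 (multiplicity 1), λ = 9 (multiplicity 1), λ = 27 (multiplicity 1)


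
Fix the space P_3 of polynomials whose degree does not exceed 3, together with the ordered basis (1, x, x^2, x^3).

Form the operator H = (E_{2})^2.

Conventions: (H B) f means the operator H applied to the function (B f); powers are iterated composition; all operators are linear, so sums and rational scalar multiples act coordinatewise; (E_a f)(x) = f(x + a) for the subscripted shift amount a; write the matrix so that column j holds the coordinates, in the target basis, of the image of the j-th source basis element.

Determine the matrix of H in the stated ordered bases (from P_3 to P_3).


image of 1: 1
image of x: x + 4
image of x^2: x^2 + 8x + 16
image of x^3: x^3 + 12x^2 + 48x + 64
each image's coordinates form column j of the matrix

the matrix is [[1, 4, 16, 64]; [0, 1, 8, 48]; [0, 0, 1, 12]; [0, 0, 0, 1]] (rows listed top to bottom)


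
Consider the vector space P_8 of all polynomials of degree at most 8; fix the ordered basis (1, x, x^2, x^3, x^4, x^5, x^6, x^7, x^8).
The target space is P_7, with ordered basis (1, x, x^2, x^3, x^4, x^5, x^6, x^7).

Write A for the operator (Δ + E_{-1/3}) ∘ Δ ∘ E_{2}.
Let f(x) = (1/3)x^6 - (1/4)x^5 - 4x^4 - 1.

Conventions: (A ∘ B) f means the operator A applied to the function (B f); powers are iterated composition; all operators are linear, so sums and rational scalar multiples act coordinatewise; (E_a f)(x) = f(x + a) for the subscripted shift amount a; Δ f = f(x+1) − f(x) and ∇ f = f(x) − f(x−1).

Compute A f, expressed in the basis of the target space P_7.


g(x) = 2x^5 + (365/12)x^4 + (3307/18)x^3 + (28697/54)x^2 + (218887/324)x + 222571/972

E_{2} f = (1/3)x^6 + (15/4)x^5 + (27/2)x^4 + (34/3)x^3 - 36x^2 - 84x - 155/3
Δ E_{2} f = 2x^5 + (95/4)x^4 + (589/6)x^3 + (315/2)x^2 + (147/4)x - 1093/12
Δ (Δ ∘ E_{2}) f = 10x^4 + 115x^3 + 457x^2 + (1429/2)x + 1909/6
E_{-1/3} (Δ ∘ E_{2}) f = 2x^5 + (245/12)x^4 + (1237/18)x^3 + (4019/54)x^2 - (12611/324)x - 86687/972
(Δ + E_{-1/3}) (Δ ∘ E_{2}) f = 2x^5 + (365/12)x^4 + (3307/18)x^3 + (28697/54)x^2 + (218887/324)x + 222571/972


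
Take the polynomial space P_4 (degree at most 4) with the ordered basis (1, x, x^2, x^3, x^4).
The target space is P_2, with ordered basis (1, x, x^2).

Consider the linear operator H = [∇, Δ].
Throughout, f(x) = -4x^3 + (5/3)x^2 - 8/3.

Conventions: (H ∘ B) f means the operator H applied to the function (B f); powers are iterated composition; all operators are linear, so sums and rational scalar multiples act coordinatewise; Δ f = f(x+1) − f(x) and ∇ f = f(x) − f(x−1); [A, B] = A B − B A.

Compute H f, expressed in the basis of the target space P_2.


g(x) = 0

Δ f = -12x^2 - (26/3)x - 7/3
∇ Δ f = -24x + 10/3
∇ f = -12x^2 + (46/3)x - 17/3
Δ ∇ f = -24x + 10/3
[∇, Δ] f = 0


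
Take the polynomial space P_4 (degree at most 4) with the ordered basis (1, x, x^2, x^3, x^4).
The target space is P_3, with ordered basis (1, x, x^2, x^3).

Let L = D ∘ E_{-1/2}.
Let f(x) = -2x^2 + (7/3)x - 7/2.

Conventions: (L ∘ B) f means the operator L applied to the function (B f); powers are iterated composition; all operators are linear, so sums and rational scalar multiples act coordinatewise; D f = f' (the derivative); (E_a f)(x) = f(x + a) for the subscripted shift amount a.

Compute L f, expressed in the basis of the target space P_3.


E_{-1/2} f = -2x^2 + (13/3)x - 31/6
D E_{-1/2} f = -4x + 13/3

the image equals g(x) = -4x + 13/3


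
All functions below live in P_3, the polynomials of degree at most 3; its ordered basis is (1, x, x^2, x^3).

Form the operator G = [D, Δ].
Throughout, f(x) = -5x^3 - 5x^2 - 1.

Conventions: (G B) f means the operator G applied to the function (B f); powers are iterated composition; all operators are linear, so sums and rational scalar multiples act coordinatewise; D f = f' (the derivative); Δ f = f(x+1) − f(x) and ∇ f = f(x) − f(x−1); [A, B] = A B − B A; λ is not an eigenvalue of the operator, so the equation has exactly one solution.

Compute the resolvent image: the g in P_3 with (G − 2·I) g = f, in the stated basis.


write g with unknown coordinates in the stated basis and equate coefficients in (G − 2·I) g = f
solving from the highest basis element down gives g = (5/2)x^3 + (5/2)x^2 + 1/2
check: G g = 0
so G g − 2·g = -5x^3 - 5x^2 - 1 = f ✓

g(x) = (5/2)x^3 + (5/2)x^2 + 1/2


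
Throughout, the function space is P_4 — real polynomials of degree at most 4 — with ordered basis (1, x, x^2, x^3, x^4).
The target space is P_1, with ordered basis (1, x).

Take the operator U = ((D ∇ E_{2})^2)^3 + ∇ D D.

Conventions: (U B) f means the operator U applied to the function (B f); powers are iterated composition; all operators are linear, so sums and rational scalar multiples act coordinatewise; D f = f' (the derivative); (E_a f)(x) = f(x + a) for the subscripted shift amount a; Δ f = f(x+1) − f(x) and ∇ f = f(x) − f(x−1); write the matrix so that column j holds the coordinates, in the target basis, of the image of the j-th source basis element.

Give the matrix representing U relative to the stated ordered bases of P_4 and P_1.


the matrix is [[0, 0, 0, 6, -12]; [0, 0, 0, 0, 24]] (rows listed top to bottom)

image of 1: 0
image of x: 0
image of x^2: 0
image of x^3: 6
image of x^4: 24x - 12
each image's coordinates form column j of the matrix


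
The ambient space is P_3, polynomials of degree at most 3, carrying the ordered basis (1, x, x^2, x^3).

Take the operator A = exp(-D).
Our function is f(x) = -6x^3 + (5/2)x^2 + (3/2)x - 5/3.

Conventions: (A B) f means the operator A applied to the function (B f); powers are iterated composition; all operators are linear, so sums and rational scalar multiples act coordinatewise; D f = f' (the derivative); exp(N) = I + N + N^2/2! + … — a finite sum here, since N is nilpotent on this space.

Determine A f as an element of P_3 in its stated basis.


order-1 term: 18x^2 - 5x - 3/2
order-2 term: -18x + 5/2
order-3 term: 6
the series for exp(-D) f terminates at order 3
exp(-D) f = -6x^3 + (41/2)x^2 - (43/2)x + 16/3

g(x) = -6x^3 + (41/2)x^2 - (43/2)x + 16/3


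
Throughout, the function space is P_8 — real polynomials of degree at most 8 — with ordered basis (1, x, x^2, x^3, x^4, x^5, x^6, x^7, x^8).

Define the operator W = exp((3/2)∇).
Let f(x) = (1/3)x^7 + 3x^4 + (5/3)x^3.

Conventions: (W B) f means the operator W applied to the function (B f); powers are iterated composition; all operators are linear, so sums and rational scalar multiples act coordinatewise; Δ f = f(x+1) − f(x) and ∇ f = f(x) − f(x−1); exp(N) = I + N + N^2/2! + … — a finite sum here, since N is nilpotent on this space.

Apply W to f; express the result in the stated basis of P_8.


g(x) = (1/3)x^7 + (7/2)x^6 + (21/4)x^5 - (151/8)x^4 + (419/48)x^3 + (2709/32)x^2 - (2537/64)x - 3117/128

order-1 term: (7/2)x^6 - (21/2)x^5 + (35/2)x^4 + (1/2)x^3 - 9x^2 + 7x - 3/2
order-2 term: (63/4)x^5 - (315/4)x^4 + (735/4)x^3 - (783/4)x^2 + 93x - 45/4
order-3 term: (315/8)x^4 - (945/4)x^3 + (4725/8)x^2 - (2673/4)x + 567/2
order-4 term: (945/16)x^3 - (2835/8)x^2 + (12285/16)x - 9207/16
order-5 term: (1701/32)x^2 - (8505/32)x + 2835/8
order-6 term: (1701/64)x - 5103/64
order-7 term: 729/128
the series for exp((3/2)∇) f terminates at order 7
exp((3/2)∇) f = (1/3)x^7 + (7/2)x^6 + (21/4)x^5 - (151/8)x^4 + (419/48)x^3 + (2709/32)x^2 - (2537/64)x - 3117/128


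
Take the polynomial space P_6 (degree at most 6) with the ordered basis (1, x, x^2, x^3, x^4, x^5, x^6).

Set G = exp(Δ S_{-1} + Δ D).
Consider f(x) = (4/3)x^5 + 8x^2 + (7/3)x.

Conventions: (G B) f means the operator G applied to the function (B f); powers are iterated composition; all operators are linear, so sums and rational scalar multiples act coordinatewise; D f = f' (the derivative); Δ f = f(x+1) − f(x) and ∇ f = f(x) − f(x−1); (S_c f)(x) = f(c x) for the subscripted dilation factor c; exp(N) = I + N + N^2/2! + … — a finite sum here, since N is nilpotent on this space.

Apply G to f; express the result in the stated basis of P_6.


the image equals g(x) = (4/3)x^5 - (20/3)x^4 - 32x^2 - (85/3)x - 47/3

order-1 term: -(20/3)x^4 + (40/3)x^3 + (80/3)x^2 + 36x + 27
order-2 term: -(40/3)x^3 - 80x^2 - (20/3)x + 56/3
order-3 term: (40/3)x^2 - (200/3)x - 260/3
order-4 term: (20/3)x + 80/3
order-5 term: -4/3
the series for exp(Δ S_{-1} + Δ D) f terminates at order 5
exp(Δ S_{-1} + Δ D) f = (4/3)x^5 - (20/3)x^4 - 32x^2 - (85/3)x - 47/3


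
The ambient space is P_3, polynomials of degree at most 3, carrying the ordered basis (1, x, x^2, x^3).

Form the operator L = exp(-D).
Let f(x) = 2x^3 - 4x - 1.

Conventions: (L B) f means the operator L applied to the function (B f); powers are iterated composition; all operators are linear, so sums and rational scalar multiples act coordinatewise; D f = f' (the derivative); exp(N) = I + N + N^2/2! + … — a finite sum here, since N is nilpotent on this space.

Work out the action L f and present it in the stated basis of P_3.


the image equals g(x) = 2x^3 - 6x^2 + 2x + 1

order-1 term: -6x^2 + 4
order-2 term: 6x
order-3 term: -2
the series for exp(-D) f terminates at order 3
exp(-D) f = 2x^3 - 6x^2 + 2x + 1


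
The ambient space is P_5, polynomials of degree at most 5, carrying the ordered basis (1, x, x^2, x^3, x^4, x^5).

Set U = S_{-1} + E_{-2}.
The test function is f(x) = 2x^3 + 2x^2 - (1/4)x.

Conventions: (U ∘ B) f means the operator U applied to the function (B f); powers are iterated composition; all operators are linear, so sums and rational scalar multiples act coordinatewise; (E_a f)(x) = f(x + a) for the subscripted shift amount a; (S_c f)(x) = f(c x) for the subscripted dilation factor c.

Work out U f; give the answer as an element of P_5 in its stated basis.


S_{-1} f = -2x^3 + 2x^2 + (1/4)x
E_{-2} f = 2x^3 - 10x^2 + (63/4)x - 15/2
(S_{-1} + E_{-2}) f = -8x^2 + 16x - 15/2

g(x) = -8x^2 + 16x - 15/2


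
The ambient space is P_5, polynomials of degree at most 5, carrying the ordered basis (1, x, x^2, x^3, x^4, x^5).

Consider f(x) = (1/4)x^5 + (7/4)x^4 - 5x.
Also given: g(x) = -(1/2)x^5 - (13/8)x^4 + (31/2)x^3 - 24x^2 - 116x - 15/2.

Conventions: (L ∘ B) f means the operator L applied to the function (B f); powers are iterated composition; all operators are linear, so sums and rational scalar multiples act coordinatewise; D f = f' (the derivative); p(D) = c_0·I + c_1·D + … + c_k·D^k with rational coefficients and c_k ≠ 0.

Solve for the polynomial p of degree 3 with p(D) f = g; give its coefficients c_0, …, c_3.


D^0 f = (1/4)x^5 + (7/4)x^4 - 5x
D^1 f = (5/4)x^4 + 7x^3 - 5
D^2 f = 5x^3 + 21x^2
D^3 f = 15x^2 + 42x
matching coefficients of g against c_0 f + c_1 Df + … from the top degree down determines the c_i
solution: c_0 = -2, c_1 = 3/2, c_2 = 1, c_3 = -3

p(D) = -2·I + (3/2)·D + D^2 − 3·D^3, i.e. c_0 = -2, c_1 = 3/2, c_2 = 1, c_3 = -3


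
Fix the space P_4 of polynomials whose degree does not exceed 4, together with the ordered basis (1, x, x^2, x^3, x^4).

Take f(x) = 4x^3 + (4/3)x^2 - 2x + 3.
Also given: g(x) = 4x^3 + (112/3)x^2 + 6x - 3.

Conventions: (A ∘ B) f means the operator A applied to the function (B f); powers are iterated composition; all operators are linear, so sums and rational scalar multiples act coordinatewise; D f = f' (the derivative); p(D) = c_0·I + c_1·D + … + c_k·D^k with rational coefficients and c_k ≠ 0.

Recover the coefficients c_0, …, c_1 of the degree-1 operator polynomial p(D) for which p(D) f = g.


p(D) = I + 3·D, i.e. c_0 = 1, c_1 = 3

D^0 f = 4x^3 + (4/3)x^2 - 2x + 3
D^1 f = 12x^2 + (8/3)x - 2
matching coefficients of g against c_0 f + c_1 Df + … from the top degree down determines the c_i
solution: c_0 = 1, c_1 = 3


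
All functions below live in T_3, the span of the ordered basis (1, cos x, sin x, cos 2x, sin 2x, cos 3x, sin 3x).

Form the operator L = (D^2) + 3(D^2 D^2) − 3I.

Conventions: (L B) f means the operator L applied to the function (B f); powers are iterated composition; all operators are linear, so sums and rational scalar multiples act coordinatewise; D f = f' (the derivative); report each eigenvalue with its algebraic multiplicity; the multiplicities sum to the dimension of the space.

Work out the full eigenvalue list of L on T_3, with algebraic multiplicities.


λ = -3 (multiplicity 1), λ = -1 (multiplicity 2), λ = 41 (multiplicity 2), λ = 231 (multiplicity 2)

image of 1: -3
image of cos x: -cos x
image of sin x: -sin x
image of cos 2x: 41cos 2x
image of sin 2x: 41sin 2x
image of cos 3x: 231cos 3x
image of sin 3x: 231sin 3x
the matrix is diagonal; its diagonal is (-3, -1, -1, 41, 41, 231, 231)
for a triangular matrix the eigenvalues are the diagonal entries, with algebraic multiplicity their repetition count


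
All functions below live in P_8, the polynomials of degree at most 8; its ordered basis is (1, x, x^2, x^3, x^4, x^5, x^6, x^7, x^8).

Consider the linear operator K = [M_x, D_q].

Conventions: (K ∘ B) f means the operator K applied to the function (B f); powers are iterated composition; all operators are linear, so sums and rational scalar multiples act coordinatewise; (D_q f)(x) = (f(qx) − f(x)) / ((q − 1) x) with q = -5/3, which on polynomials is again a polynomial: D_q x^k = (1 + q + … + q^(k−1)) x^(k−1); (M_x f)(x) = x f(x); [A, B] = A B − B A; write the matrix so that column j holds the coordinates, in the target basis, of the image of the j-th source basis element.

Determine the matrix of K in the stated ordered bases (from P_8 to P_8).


image of 1: -1
image of x: (5/3)x
image of x^2: -(25/9)x^2
image of x^3: (125/27)x^3
image of x^4: -(625/81)x^4
image of x^5: (3125/243)x^5
image of x^6: -(15625/729)x^6
image of x^7: (78125/2187)x^7
image of x^8: -(390625/6561)x^8
each image's coordinates form column j of the matrix

the matrix is [[-1, 0, 0, 0, 0, 0, 0, 0, 0]; [0, 5/3, 0, 0, 0, 0, 0, 0, 0]; [0, 0, -25/9, 0, 0, 0, 0, 0, 0]; [0, 0, 0, 125/27, 0, 0, 0, 0, 0]; [0, 0, 0, 0, -625/81, 0, 0, 0, 0]; [0, 0, 0, 0, 0, 3125/243, 0, 0, 0]; [0, 0, 0, 0, 0, 0, -15625/729, 0, 0]; [0, 0, 0, 0, 0, 0, 0, 78125/2187, 0]; [0, 0, 0, 0, 0, 0, 0, 0, -390625/6561]] (rows listed top to bottom)


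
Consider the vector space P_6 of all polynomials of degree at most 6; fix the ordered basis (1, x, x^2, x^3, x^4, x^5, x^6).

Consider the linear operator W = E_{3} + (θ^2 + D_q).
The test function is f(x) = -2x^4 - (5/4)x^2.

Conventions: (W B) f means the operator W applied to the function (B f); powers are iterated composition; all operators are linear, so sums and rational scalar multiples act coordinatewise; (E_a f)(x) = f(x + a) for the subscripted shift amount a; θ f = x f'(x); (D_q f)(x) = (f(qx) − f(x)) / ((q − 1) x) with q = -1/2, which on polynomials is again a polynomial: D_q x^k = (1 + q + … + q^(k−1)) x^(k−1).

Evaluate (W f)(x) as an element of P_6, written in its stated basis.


E_{3} f = -2x^4 - 24x^3 - (437/4)x^2 - (447/2)x - 693/4
θ f = -8x^4 - (5/2)x^2
θ θ f = -32x^4 - 5x^2
D_q f = -(5/4)x^3 - (5/8)x
(θ^2 + D_q) f = -32x^4 - (5/4)x^3 - 5x^2 - (5/8)x
(E_{3} + (θ^2 + D_q)) f = -34x^4 - (101/4)x^3 - (457/4)x^2 - (1793/8)x - 693/4

the image equals g(x) = -34x^4 - (101/4)x^3 - (457/4)x^2 - (1793/8)x - 693/4


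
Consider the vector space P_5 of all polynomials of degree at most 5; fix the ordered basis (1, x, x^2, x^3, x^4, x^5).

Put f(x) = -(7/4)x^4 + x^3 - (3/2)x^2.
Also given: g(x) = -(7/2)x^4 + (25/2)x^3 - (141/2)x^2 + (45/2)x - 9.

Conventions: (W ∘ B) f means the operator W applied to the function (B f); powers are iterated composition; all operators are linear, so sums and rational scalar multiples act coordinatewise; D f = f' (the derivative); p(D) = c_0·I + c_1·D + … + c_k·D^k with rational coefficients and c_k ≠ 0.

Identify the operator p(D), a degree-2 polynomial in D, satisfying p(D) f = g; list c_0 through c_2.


D^0 f = -(7/4)x^4 + x^3 - (3/2)x^2
D^1 f = -7x^3 + 3x^2 - 3x
D^2 f = -21x^2 + 6x - 3
matching coefficients of g against c_0 f + c_1 Df + … from the top degree down determines the c_i
solution: c_0 = 2, c_1 = -3/2, c_2 = 3

p(D) = 2·I − (3/2)·D + 3·D^2, i.e. c_0 = 2, c_1 = -3/2, c_2 = 3


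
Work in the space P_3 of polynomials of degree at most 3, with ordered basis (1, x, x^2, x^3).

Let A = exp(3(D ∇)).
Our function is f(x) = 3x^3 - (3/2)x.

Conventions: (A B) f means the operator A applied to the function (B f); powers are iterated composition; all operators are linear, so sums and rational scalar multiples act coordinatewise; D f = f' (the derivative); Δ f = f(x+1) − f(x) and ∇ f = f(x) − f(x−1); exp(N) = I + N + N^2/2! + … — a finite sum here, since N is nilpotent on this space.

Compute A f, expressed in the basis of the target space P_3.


order-1 term: 54x - 27
the series for exp(3(D ∇)) f terminates at order 1
exp(3(D ∇)) f = 3x^3 + (105/2)x - 27

the result is g(x) = 3x^3 + (105/2)x - 27


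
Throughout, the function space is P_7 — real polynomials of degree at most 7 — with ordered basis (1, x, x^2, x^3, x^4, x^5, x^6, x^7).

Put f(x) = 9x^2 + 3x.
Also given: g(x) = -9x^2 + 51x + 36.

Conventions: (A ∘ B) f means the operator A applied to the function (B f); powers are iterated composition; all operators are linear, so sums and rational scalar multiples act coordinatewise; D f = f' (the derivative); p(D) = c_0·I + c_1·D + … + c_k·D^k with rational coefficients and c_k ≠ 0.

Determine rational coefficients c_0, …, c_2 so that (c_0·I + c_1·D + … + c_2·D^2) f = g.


c_0 = -1, c_1 = 3, c_2 = 3/2

D^0 f = 9x^2 + 3x
D^1 f = 18x + 3
D^2 f = 18
matching coefficients of g against c_0 f + c_1 Df + … from the top degree down determines the c_i
solution: c_0 = -1, c_1 = 3, c_2 = 3/2


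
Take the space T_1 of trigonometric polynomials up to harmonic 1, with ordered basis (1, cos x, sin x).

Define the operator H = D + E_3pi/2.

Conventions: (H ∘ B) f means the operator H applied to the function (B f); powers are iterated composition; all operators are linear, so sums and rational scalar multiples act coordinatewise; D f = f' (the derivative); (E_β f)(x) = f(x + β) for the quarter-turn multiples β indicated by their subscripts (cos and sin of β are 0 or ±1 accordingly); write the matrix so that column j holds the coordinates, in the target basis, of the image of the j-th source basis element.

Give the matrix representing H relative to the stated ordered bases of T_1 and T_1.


image of 1: 1
image of cos x: 0
image of sin x: 0
each image's coordinates form column j of the matrix

the matrix is [[1, 0, 0]; [0, 0, 0]; [0, 0, 0]] (rows listed top to bottom)


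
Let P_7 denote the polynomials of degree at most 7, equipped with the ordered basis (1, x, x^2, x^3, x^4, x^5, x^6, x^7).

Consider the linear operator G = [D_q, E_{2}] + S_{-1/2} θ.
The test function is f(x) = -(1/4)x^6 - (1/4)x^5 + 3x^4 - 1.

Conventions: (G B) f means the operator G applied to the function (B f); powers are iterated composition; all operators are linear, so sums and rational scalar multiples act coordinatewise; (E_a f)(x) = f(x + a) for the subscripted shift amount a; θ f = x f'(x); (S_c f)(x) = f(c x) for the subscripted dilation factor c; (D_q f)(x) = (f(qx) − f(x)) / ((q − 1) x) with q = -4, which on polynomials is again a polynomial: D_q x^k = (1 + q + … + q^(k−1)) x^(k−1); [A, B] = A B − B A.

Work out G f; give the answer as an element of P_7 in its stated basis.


the result is g(x) = -(3/128)x^6 + (5/128)x^5 - (10647/4)x^4 - (13775/2)x^3 - 14570x^2 - 12880x - 4480

E_{2} f = -(1/4)x^6 - (13/4)x^5 - (29/2)x^4 - 26x^3 - 8x^2 + 28x + 23
D_q E_{2} f = (819/4)x^5 - (2665/4)x^4 + (1479/2)x^3 - 338x^2 + 24x + 28
D_q f = (819/4)x^5 - (205/4)x^4 - 153x^3
E_{2} D_q f = (819/4)x^5 + (7985/4)x^4 + 7627x^3 + 14232x^2 + 12904x + 4508
[D_q, E_{2}] f = -(5325/2)x^4 - (13775/2)x^3 - 14570x^2 - 12880x - 4480
θ f = -(3/2)x^6 - (5/4)x^5 + 12x^4
S_{-1/2} θ f = -(3/128)x^6 + (5/128)x^5 + (3/4)x^4
([D_q, E_{2}] + S_{-1/2} θ) f = -(3/128)x^6 + (5/128)x^5 - (10647/4)x^4 - (13775/2)x^3 - 14570x^2 - 12880x - 4480


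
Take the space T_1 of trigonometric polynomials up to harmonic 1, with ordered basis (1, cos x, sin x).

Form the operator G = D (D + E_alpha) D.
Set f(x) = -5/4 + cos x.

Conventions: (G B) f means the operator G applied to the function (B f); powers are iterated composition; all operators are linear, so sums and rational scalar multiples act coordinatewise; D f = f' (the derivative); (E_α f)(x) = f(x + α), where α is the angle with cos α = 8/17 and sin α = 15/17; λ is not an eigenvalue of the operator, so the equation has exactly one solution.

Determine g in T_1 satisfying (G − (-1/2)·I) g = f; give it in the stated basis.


g(x) = -5/2 + (2/241)cos x - (128/241)sin x

write g with unknown coordinates in the stated basis and equate coefficients in (G − (-1/2)·I) g = f
solving from the highest basis element down gives g = -5/2 + (2/241)cos x - (128/241)sin x
check: G g = (240/241)cos x + (64/241)sin x
so G g − (-1/2)·g = -5/4 + cos x = f ✓


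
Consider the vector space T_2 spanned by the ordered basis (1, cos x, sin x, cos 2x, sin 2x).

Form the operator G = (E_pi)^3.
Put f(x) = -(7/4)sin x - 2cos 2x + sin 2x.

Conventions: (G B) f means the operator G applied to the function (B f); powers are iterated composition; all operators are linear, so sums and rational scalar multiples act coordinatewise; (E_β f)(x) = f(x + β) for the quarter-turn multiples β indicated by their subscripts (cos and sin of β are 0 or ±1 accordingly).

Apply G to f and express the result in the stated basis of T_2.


g(x) = (7/4)sin x - 2cos 2x + sin 2x

E_pi f = (7/4)sin x - 2cos 2x + sin 2x
E_pi E_pi f = -(7/4)sin x - 2cos 2x + sin 2x
E_pi E_pi E_pi f = (7/4)sin x - 2cos 2x + sin 2x


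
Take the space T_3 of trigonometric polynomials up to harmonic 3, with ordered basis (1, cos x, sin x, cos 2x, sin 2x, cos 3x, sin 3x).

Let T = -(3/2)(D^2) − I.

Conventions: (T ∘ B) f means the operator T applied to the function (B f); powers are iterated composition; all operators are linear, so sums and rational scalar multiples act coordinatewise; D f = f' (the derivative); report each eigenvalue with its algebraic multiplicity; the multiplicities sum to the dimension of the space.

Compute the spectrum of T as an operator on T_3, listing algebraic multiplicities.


image of 1: -1
image of cos x: (1/2)cos x
image of sin x: (1/2)sin x
image of cos 2x: 5cos 2x
image of sin 2x: 5sin 2x
image of cos 3x: (25/2)cos 3x
image of sin 3x: (25/2)sin 3x
the matrix is diagonal; its diagonal is (-1, 1/2, 1/2, 5, 5, 25/2, 25/2)
for a triangular matrix the eigenvalues are the diagonal entries, with algebraic multiplicity their repetition count

λ = -1 (multiplicity 1), λ = 1/2 (multiplicity 2), λ = 5 (multiplicity 2), λ = 25/2 (multiplicity 2)


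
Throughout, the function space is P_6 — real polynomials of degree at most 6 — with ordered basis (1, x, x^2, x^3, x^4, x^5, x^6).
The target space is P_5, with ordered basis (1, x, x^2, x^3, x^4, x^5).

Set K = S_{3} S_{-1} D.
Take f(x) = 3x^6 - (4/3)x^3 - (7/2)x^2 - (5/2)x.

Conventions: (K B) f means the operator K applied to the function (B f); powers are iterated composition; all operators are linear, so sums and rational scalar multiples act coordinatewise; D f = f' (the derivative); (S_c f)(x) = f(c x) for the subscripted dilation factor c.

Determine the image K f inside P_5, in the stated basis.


D f = 18x^5 - 4x^2 - 7x - 5/2
S_{-1} D f = -18x^5 - 4x^2 + 7x - 5/2
S_{3} S_{-1} D f = -4374x^5 - 36x^2 + 21x - 5/2

g(x) = -4374x^5 - 36x^2 + 21x - 5/2


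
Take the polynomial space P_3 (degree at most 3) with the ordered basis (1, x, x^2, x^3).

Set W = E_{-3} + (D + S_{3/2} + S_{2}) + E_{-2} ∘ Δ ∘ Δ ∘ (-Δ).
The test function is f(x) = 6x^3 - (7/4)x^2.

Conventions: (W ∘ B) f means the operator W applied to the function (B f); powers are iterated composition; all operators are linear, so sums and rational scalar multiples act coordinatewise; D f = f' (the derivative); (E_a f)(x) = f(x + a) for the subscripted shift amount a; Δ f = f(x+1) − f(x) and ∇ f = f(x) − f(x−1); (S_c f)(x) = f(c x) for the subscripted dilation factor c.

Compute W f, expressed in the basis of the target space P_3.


the result is g(x) = (297/4)x^3 - (779/16)x^2 + 169x - 855/4

E_{-3} f = 6x^3 - (223/4)x^2 + (345/2)x - 711/4
D f = 18x^2 - (7/2)x
S_{3/2} f = (81/4)x^3 - (63/16)x^2
S_{2} f = 48x^3 - 7x^2
(D + S_{3/2} + S_{2}) f = (273/4)x^3 + (113/16)x^2 - (7/2)x
Δ f = 18x^2 + (29/2)x + 17/4
(-Δ) f = -18x^2 - (29/2)x - 17/4
Δ (-Δ) f = -36x - 65/2
Δ Δ (-Δ) f = -36
E_{-2} Δ Δ (-Δ) f = -36
(E_{-3} + (D + S_{3/2} + S_{2}) + E_{-2} ∘ Δ ∘ Δ ∘ (-Δ)) f = (297/4)x^3 - (779/16)x^2 + 169x - 855/4


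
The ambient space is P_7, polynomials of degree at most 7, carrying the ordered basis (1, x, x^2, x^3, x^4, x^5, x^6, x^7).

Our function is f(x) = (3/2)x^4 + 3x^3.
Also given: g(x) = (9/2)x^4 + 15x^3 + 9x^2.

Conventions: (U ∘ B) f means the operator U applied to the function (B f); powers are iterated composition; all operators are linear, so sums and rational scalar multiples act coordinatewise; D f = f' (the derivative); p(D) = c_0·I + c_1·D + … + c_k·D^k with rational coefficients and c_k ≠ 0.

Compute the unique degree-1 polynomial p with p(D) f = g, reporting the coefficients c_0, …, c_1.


p(D) = 3·I + D, i.e. c_0 = 3, c_1 = 1

D^0 f = (3/2)x^4 + 3x^3
D^1 f = 6x^3 + 9x^2
matching coefficients of g against c_0 f + c_1 Df + … from the top degree down determines the c_i
solution: c_0 = 3, c_1 = 1


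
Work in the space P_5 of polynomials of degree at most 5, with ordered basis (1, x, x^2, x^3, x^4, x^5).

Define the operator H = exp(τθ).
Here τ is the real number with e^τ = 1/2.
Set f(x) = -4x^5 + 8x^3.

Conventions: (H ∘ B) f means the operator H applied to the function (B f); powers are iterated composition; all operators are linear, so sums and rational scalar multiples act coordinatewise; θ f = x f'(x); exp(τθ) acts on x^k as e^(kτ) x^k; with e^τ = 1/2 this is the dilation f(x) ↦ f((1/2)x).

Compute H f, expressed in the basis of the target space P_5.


g(x) = -(1/8)x^5 + x^3

exp(τθ) x^k = e^(kτ) x^k; with e^τ = 1/2 this sends x^k to (1/2)^k x^k
x^3 ↦ 1/8 x^3
x^5 ↦ 1/32 x^5
applying this coordinatewise to f: exp(τθ) f = -(1/8)x^5 + x^3


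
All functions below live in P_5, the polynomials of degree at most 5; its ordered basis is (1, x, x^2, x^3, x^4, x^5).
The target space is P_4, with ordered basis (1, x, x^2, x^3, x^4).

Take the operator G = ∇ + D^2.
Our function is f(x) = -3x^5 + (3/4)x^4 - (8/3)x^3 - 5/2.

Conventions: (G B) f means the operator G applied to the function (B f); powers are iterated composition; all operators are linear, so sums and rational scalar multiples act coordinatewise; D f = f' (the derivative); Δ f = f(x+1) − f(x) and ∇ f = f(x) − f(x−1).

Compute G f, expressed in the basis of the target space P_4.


∇ f = -15x^4 + 33x^3 - (85/2)x^2 + 26x - 77/12
D f = -15x^4 + 3x^3 - 8x^2
D D f = -60x^3 + 9x^2 - 16x
(∇ + D^2) f = -15x^4 - 27x^3 - (67/2)x^2 + 10x - 77/12

the result is g(x) = -15x^4 - 27x^3 - (67/2)x^2 + 10x - 77/12


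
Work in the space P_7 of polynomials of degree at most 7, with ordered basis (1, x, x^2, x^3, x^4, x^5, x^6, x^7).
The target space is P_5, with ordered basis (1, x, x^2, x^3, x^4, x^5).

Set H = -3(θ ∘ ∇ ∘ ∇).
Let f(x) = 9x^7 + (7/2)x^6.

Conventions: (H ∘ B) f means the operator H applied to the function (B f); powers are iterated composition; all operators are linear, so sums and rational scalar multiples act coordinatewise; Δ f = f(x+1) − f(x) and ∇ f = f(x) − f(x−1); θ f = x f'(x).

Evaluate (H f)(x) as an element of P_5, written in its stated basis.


∇ f = 63x^6 - 168x^5 + (525/2)x^4 - 245x^3 + (273/2)x^2 - 42x + 11/2
∇ ∇ f = 378x^5 - 1785x^4 + 3990x^3 - 4935x^2 + 3276x - 917
θ ∇ ∇ f = 1890x^5 - 7140x^4 + 11970x^3 - 9870x^2 + 3276x
(-3(θ ∘ ∇ ∘ ∇)) f = -5670x^5 + 21420x^4 - 35910x^3 + 29610x^2 - 9828x

the image equals g(x) = -5670x^5 + 21420x^4 - 35910x^3 + 29610x^2 - 9828x


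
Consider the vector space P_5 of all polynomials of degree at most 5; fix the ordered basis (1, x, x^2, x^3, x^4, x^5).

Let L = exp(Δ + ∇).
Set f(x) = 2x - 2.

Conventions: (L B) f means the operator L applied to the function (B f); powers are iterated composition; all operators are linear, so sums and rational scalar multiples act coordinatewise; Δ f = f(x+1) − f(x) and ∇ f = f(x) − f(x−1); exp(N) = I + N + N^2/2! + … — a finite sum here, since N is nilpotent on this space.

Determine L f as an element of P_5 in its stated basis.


order-1 term: 4
the series for exp(Δ + ∇) f terminates at order 1
exp(Δ + ∇) f = 2x + 2

the image equals g(x) = 2x + 2


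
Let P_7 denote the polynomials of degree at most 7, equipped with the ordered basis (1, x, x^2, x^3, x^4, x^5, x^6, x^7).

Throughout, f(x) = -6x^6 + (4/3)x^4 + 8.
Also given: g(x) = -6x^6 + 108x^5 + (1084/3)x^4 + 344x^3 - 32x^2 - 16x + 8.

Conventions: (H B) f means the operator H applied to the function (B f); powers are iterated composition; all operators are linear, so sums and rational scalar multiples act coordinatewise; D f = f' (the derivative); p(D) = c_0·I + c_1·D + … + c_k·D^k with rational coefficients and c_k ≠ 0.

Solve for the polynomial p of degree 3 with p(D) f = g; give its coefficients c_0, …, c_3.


D^0 f = -6x^6 + (4/3)x^4 + 8
D^1 f = -36x^5 + (16/3)x^3
D^2 f = -180x^4 + 16x^2
D^3 f = -720x^3 + 32x
matching coefficients of g against c_0 f + c_1 Df + … from the top degree down determines the c_i
solution: c_0 = 1, c_1 = -3, c_2 = -2, c_3 = -1/2

p(D) = I − 3·D − 2·D^2 − (1/2)·D^3, i.e. c_0 = 1, c_1 = -3, c_2 = -2, c_3 = -1/2


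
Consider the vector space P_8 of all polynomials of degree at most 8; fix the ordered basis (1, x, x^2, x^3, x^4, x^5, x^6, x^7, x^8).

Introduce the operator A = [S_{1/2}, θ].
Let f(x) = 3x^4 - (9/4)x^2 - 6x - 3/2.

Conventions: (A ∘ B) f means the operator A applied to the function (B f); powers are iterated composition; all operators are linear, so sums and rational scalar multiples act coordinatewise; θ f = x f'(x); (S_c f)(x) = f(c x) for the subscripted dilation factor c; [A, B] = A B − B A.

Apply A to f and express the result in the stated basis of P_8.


g(x) = 0

θ f = 12x^4 - (9/2)x^2 - 6x
S_{1/2} θ f = (3/4)x^4 - (9/8)x^2 - 3x
S_{1/2} f = (3/16)x^4 - (9/16)x^2 - 3x - 3/2
θ S_{1/2} f = (3/4)x^4 - (9/8)x^2 - 3x
[S_{1/2}, θ] f = 0
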